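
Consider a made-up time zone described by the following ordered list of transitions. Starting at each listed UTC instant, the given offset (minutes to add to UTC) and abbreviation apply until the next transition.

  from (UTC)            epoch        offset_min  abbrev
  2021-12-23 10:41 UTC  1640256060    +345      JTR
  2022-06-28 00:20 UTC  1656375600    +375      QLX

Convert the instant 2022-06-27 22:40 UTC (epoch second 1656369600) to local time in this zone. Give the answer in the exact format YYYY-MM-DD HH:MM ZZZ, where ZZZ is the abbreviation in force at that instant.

Query: 2022-06-27 22:40 UTC
Rule 1/2 (JTR, +05:45): 2021-12-23 10:41 UTC ≤ query < 2022-06-28 00:20 UTC
22·60 + 40 + 345 = 1705 min
1705 = 1·1440 + 265; 265 = 4·60 + 25 → 04:25, 2022-06-27 + 1 day = 2022-06-28
→ 2022-06-28 04:25 JTR

2022-06-28 04:25 JTR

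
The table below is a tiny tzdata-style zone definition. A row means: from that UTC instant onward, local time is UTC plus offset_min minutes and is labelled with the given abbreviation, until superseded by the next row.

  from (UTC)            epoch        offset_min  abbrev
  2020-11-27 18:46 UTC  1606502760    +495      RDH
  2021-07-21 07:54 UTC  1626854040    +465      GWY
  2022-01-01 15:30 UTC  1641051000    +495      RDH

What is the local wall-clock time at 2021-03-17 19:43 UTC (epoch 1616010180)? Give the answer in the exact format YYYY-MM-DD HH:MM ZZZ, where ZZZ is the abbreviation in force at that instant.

Query: 2021-03-17 19:43 UTC
Rule 1/3 (RDH, +08:15): 2020-11-27 18:46 UTC ≤ query < 2021-07-21 07:54 UTC
19·60 + 43 + 495 = 1678 min
1678 = 1·1440 + 238; 238 = 3·60 + 58 → 03:58, 2021-03-17 + 1 day = 2021-03-18
→ 2021-03-18 03:58 RDH

2021-03-18 03:58 RDH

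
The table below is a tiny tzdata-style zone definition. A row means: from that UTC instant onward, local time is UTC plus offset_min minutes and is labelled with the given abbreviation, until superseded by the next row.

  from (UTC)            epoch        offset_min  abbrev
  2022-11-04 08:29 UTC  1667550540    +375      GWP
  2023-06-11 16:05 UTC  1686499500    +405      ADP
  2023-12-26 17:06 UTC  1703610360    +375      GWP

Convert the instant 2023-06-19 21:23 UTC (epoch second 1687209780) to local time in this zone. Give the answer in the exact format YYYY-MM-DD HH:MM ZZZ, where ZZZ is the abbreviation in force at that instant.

Query: 2023-06-19 21:23 UTC
Rule 2/3 (ADP, +06:45): 2023-06-11 16:05 UTC ≤ query < 2023-12-26 17:06 UTC
21·60 + 23 + 405 = 1688 min
1688 = 1·1440 + 248; 248 = 4·60 + 8 → 04:08, 2023-06-19 + 1 day = 2023-06-20
→ 2023-06-20 04:08 ADP

2023-06-20 04:08 ADP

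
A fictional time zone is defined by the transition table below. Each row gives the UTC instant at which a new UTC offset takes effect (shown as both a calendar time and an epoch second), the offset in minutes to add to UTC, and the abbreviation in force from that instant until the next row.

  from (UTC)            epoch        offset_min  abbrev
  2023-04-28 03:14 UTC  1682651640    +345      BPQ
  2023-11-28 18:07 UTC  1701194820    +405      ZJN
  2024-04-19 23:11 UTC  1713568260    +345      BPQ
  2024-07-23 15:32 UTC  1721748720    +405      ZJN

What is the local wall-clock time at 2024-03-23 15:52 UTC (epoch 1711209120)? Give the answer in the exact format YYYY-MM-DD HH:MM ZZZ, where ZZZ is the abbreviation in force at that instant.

2024-03-23 22:37 ZJN

Query: 2024-03-23 15:52 UTC
Rule 2/4 (ZJN, +06:45): 2023-11-28 18:07 UTC ≤ query < 2024-04-19 23:11 UTC
15·60 + 52 + 405 = 1357 min
1357 = 0·1440 + 1357; 1357 = 22·60 + 37 → 22:37, same day
→ 2024-03-23 22:37 ZJN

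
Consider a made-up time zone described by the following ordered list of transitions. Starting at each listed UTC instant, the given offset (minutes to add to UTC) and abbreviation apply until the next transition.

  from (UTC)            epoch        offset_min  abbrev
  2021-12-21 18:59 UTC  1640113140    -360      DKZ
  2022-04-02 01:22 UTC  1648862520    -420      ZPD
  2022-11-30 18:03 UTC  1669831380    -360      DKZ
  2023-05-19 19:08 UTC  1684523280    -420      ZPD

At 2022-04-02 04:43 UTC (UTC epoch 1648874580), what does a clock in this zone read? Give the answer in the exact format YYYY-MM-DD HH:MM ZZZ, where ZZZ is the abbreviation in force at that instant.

Query: 2022-04-02 04:43 UTC
Rule 2/4 (ZPD, -07:00): 2022-04-02 01:22 UTC ≤ query < 2022-11-30 18:03 UTC
4·60 + 43 - 420 = -137 min
-137 = -1·1440 + 1303; 1303 = 21·60 + 43 → 21:43, 2022-04-02 - 1 day = 2022-04-01
→ 2022-04-01 21:43 ZPD

2022-04-01 21:43 ZPD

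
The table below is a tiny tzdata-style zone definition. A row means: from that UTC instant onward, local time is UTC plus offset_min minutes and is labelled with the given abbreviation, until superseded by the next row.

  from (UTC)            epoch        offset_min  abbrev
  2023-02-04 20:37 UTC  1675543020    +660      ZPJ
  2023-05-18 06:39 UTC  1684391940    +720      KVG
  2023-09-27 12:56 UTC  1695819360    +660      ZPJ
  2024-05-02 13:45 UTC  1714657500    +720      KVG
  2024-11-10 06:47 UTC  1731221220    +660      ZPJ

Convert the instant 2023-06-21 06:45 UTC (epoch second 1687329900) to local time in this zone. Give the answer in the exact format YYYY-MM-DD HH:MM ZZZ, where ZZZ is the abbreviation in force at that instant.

Query: 2023-06-21 06:45 UTC
Rule 2/5 (KVG, +12:00): 2023-05-18 06:39 UTC ≤ query < 2023-09-27 12:56 UTC
6·60 + 45 + 720 = 1125 min
1125 = 0·1440 + 1125; 1125 = 18·60 + 45 → 18:45, same day
→ 2023-06-21 18:45 KVG

2023-06-21 18:45 KVG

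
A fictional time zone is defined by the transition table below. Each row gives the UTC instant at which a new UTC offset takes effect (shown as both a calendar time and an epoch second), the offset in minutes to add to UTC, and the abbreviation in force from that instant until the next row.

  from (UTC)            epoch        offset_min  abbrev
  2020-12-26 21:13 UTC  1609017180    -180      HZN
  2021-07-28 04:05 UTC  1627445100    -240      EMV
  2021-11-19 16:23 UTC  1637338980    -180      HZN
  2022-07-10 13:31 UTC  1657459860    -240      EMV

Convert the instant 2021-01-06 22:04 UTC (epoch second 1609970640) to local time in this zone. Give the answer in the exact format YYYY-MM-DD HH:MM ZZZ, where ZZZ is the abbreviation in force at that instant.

Query: 2021-01-06 22:04 UTC
Rule 1/4 (HZN, -03:00): 2020-12-26 21:13 UTC ≤ query < 2021-07-28 04:05 UTC
22·60 + 4 - 180 = 1144 min
1144 = 0·1440 + 1144; 1144 = 19·60 + 4 → 19:04, same day
→ 2021-01-06 19:04 HZN

2021-01-06 19:04 HZN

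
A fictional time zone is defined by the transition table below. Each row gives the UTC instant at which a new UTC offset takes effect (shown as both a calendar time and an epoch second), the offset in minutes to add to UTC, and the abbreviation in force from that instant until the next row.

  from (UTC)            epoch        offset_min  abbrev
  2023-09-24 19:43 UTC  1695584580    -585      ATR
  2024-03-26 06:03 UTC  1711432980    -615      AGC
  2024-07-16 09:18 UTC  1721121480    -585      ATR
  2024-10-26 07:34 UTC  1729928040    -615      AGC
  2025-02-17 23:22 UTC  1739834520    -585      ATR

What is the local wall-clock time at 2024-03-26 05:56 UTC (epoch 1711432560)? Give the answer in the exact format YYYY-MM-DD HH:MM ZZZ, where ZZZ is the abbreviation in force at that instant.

Query: 2024-03-26 05:56 UTC
Rule 1/5 (ATR, -09:45): 2023-09-24 19:43 UTC ≤ query < 2024-03-26 06:03 UTC
5·60 + 56 - 585 = -229 min
-229 = -1·1440 + 1211; 1211 = 20·60 + 11 → 20:11, 2024-03-26 - 1 day = 2024-03-25
→ 2024-03-25 20:11 ATR

2024-03-25 20:11 ATR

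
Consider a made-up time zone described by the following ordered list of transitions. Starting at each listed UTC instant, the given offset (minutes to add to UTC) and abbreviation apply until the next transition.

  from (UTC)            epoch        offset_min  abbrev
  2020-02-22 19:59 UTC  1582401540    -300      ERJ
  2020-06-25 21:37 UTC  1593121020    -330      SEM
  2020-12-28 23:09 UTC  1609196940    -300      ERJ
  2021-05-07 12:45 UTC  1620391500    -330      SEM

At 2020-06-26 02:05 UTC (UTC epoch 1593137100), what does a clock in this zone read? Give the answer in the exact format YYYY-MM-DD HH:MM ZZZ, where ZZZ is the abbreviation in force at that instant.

Query: 2020-06-26 02:05 UTC
Rule 2/4 (SEM, -05:30): 2020-06-25 21:37 UTC ≤ query < 2020-12-28 23:09 UTC
2·60 + 5 - 330 = -205 min
-205 = -1·1440 + 1235; 1235 = 20·60 + 35 → 20:35, 2020-06-26 - 1 day = 2020-06-25
→ 2020-06-25 20:35 SEM

2020-06-25 20:35 SEM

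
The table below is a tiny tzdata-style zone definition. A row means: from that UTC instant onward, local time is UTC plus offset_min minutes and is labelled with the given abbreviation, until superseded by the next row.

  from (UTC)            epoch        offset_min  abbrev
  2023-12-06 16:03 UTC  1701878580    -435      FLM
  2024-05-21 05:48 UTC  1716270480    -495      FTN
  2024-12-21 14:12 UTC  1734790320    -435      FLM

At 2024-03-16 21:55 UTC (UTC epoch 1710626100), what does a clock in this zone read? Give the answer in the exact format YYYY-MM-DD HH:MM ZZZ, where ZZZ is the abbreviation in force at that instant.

Query: 2024-03-16 21:55 UTC
Rule 1/3 (FLM, -07:15): 2023-12-06 16:03 UTC ≤ query < 2024-05-21 05:48 UTC
21·60 + 55 - 435 = 880 min
880 = 0·1440 + 880; 880 = 14·60 + 40 → 14:40, same day
→ 2024-03-16 14:40 FLM

2024-03-16 14:40 FLM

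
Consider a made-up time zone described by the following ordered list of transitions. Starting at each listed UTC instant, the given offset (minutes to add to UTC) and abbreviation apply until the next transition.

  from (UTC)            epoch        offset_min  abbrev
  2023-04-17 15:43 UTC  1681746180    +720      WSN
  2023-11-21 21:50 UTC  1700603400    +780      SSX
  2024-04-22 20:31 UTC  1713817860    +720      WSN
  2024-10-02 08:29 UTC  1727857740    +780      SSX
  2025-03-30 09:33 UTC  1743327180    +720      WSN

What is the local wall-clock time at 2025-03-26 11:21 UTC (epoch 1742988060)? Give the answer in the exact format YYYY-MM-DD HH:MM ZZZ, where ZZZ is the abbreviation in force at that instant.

Query: 2025-03-26 11:21 UTC
Rule 4/5 (SSX, +13:00): 2024-10-02 08:29 UTC ≤ query < 2025-03-30 09:33 UTC
11·60 + 21 + 780 = 1461 min
1461 = 1·1440 + 21; 21 = 0·60 + 21 → 00:21, 2025-03-26 + 1 day = 2025-03-27
→ 2025-03-27 00:21 SSX

2025-03-27 00:21 SSX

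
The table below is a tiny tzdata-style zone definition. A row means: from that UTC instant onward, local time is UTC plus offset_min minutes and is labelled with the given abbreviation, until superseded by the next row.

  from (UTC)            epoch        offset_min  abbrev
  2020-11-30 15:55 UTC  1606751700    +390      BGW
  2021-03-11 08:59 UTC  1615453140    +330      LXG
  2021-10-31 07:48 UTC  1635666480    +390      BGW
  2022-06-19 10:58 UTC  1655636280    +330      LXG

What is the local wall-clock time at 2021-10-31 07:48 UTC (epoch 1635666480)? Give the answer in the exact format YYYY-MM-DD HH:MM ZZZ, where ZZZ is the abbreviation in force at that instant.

2021-10-31 14:18 BGW

Query: 2021-10-31 07:48 UTC
Rule 3/4 (BGW, +06:30): 2021-10-31 07:48 UTC ≤ query < 2022-06-19 10:58 UTC
7·60 + 48 + 390 = 858 min
858 = 0·1440 + 858; 858 = 14·60 + 18 → 14:18, same day
→ 2021-10-31 14:18 BGW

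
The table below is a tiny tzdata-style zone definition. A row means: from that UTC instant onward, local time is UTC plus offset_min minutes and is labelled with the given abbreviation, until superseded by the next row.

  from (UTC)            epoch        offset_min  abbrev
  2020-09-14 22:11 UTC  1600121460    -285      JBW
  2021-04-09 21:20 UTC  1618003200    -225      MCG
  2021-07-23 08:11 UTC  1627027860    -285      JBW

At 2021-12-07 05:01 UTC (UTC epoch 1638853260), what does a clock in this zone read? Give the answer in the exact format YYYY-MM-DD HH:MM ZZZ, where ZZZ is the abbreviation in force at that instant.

2021-12-07 00:16 JBW

Query: 2021-12-07 05:01 UTC
Rule 3/3 (JBW, -04:45): 2021-07-23 08:11 UTC ≤ query < +∞
5·60 + 1 - 285 = 16 min
16 = 0·1440 + 16; 16 = 0·60 + 16 → 00:16, same day
→ 2021-12-07 00:16 JBW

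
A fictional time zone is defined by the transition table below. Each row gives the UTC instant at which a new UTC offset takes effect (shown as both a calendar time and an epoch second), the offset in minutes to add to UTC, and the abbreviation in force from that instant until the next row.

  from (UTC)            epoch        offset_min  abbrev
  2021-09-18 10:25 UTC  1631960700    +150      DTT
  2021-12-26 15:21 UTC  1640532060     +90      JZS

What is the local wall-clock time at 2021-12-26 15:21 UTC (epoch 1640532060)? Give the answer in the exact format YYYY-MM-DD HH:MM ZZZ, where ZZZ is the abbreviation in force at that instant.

Query: 2021-12-26 15:21 UTC
Rule 2/2 (JZS, +01:30): 2021-12-26 15:21 UTC ≤ query < +∞
15·60 + 21 + 90 = 1011 min
1011 = 0·1440 + 1011; 1011 = 16·60 + 51 → 16:51, same day
→ 2021-12-26 16:51 JZS

2021-12-26 16:51 JZS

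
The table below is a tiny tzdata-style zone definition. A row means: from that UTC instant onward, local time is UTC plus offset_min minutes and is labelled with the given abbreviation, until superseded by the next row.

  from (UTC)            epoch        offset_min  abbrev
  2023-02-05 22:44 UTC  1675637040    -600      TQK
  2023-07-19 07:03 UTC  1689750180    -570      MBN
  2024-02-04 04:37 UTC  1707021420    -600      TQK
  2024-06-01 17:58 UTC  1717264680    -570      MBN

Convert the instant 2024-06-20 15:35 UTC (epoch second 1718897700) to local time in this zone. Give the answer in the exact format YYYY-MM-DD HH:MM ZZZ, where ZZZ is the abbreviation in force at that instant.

Query: 2024-06-20 15:35 UTC
Rule 4/4 (MBN, -09:30): 2024-06-01 17:58 UTC ≤ query < +∞
15·60 + 35 - 570 = 365 min
365 = 0·1440 + 365; 365 = 6·60 + 5 → 06:05, same day
→ 2024-06-20 06:05 MBN

2024-06-20 06:05 MBN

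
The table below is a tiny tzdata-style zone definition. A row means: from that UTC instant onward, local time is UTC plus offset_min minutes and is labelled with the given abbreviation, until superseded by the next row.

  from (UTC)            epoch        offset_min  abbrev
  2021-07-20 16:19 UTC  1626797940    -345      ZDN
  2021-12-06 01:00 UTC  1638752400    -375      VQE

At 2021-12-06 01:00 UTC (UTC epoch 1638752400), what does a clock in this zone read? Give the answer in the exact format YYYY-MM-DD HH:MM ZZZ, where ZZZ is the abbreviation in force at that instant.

2021-12-05 18:45 VQE

Query: 2021-12-06 01:00 UTC
Rule 2/2 (VQE, -06:15): 2021-12-06 01:00 UTC ≤ query < +∞
1·60 + 0 - 375 = -315 min
-315 = -1·1440 + 1125; 1125 = 18·60 + 45 → 18:45, 2021-12-06 - 1 day = 2021-12-05
→ 2021-12-05 18:45 VQE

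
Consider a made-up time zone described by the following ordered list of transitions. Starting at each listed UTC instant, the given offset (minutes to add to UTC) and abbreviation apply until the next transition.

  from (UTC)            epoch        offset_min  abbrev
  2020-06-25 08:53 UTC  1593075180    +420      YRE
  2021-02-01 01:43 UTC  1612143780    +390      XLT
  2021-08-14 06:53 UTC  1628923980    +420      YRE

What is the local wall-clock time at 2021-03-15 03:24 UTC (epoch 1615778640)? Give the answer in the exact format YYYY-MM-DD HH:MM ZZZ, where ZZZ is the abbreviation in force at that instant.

2021-03-15 09:54 XLT

Query: 2021-03-15 03:24 UTC
Rule 2/3 (XLT, +06:30): 2021-02-01 01:43 UTC ≤ query < 2021-08-14 06:53 UTC
3·60 + 24 + 390 = 594 min
594 = 0·1440 + 594; 594 = 9·60 + 54 → 09:54, same day
→ 2021-03-15 09:54 XLT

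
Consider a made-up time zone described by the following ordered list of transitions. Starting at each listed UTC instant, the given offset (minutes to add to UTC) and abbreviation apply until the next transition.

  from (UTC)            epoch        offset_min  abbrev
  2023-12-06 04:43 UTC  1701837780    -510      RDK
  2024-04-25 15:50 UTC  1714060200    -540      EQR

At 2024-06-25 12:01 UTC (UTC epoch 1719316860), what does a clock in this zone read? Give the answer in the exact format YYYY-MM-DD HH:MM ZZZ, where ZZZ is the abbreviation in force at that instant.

2024-06-25 03:01 EQR

Query: 2024-06-25 12:01 UTC
Rule 2/2 (EQR, -09:00): 2024-04-25 15:50 UTC ≤ query < +∞
12·60 + 1 - 540 = 181 min
181 = 0·1440 + 181; 181 = 3·60 + 1 → 03:01, same day
→ 2024-06-25 03:01 EQR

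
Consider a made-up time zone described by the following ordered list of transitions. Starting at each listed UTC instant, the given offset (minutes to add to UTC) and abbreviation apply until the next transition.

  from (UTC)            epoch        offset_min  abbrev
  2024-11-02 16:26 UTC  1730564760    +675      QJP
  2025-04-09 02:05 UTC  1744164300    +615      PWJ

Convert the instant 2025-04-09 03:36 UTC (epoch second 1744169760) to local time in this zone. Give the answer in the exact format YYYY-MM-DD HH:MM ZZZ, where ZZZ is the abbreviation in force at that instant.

2025-04-09 13:51 PWJ

Query: 2025-04-09 03:36 UTC
Rule 2/2 (PWJ, +10:15): 2025-04-09 02:05 UTC ≤ query < +∞
3·60 + 36 + 615 = 831 min
831 = 0·1440 + 831; 831 = 13·60 + 51 → 13:51, same day
→ 2025-04-09 13:51 PWJ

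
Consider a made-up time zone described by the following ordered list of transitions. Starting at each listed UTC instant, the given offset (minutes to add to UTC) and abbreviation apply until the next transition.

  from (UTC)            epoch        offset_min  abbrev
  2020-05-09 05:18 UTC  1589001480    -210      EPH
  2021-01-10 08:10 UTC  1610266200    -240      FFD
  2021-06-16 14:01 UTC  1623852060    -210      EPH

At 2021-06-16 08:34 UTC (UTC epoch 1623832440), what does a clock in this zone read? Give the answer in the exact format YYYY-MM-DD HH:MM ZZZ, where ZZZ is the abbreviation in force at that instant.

2021-06-16 04:34 FFD

Query: 2021-06-16 08:34 UTC
Rule 2/3 (FFD, -04:00): 2021-01-10 08:10 UTC ≤ query < 2021-06-16 14:01 UTC
8·60 + 34 - 240 = 274 min
274 = 0·1440 + 274; 274 = 4·60 + 34 → 04:34, same day
→ 2021-06-16 04:34 FFD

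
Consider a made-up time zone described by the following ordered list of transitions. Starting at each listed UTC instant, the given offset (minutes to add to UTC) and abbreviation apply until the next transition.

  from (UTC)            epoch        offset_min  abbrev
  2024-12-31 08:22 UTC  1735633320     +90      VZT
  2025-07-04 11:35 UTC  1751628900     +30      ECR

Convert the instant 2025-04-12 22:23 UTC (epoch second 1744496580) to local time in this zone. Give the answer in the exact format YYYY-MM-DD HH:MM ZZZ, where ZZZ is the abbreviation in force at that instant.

Query: 2025-04-12 22:23 UTC
Rule 1/2 (VZT, +01:30): 2024-12-31 08:22 UTC ≤ query < 2025-07-04 11:35 UTC
22·60 + 23 + 90 = 1433 min
1433 = 0·1440 + 1433; 1433 = 23·60 + 53 → 23:53, same day
→ 2025-04-12 23:53 VZT

2025-04-12 23:53 VZT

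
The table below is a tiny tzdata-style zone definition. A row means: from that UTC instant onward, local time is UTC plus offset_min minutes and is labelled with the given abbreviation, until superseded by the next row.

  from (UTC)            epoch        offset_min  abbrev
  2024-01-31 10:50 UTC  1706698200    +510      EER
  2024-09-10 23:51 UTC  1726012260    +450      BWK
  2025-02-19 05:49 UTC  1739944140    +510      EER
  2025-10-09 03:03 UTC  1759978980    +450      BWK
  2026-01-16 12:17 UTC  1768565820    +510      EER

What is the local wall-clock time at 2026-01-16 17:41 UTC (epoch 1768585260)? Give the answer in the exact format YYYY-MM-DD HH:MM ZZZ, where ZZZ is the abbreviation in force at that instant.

Query: 2026-01-16 17:41 UTC
Rule 5/5 (EER, +08:30): 2026-01-16 12:17 UTC ≤ query < +∞
17·60 + 41 + 510 = 1571 min
1571 = 1·1440 + 131; 131 = 2·60 + 11 → 02:11, 2026-01-16 + 1 day = 2026-01-17
→ 2026-01-17 02:11 EER

2026-01-17 02:11 EER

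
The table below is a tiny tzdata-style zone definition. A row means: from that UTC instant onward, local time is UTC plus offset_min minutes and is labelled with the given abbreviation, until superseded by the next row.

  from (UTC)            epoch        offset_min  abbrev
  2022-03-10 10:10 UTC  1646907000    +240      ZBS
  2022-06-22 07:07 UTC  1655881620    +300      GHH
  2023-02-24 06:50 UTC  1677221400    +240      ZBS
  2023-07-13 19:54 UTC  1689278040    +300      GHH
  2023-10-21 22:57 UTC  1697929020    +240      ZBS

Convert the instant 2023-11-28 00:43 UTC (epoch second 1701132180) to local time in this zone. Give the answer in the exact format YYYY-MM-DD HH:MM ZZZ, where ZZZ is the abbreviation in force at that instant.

2023-11-28 04:43 ZBS

Query: 2023-11-28 00:43 UTC
Rule 5/5 (ZBS, +04:00): 2023-10-21 22:57 UTC ≤ query < +∞
0·60 + 43 + 240 = 283 min
283 = 0·1440 + 283; 283 = 4·60 + 43 → 04:43, same day
→ 2023-11-28 04:43 ZBS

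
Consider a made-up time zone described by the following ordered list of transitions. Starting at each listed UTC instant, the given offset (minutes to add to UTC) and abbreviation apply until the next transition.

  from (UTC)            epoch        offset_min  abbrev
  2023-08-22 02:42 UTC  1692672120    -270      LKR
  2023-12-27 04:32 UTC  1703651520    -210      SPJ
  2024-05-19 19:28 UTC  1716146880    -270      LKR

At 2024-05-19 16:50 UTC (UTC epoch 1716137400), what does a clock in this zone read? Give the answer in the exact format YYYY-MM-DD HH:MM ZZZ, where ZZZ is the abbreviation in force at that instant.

Query: 2024-05-19 16:50 UTC
Rule 2/3 (SPJ, -03:30): 2023-12-27 04:32 UTC ≤ query < 2024-05-19 19:28 UTC
16·60 + 50 - 210 = 800 min
800 = 0·1440 + 800; 800 = 13·60 + 20 → 13:20, same day
→ 2024-05-19 13:20 SPJ

2024-05-19 13:20 SPJ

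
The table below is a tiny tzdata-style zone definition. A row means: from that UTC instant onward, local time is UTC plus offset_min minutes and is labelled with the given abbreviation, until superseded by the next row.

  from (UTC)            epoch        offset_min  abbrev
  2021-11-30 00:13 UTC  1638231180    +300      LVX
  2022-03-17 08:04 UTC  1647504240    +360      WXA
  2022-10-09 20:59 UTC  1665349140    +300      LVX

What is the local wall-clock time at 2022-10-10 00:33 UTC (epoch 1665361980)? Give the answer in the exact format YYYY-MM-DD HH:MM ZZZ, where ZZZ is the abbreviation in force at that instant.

Query: 2022-10-10 00:33 UTC
Rule 3/3 (LVX, +05:00): 2022-10-09 20:59 UTC ≤ query < +∞
0·60 + 33 + 300 = 333 min
333 = 0·1440 + 333; 333 = 5·60 + 33 → 05:33, same day
→ 2022-10-10 05:33 LVX

2022-10-10 05:33 LVX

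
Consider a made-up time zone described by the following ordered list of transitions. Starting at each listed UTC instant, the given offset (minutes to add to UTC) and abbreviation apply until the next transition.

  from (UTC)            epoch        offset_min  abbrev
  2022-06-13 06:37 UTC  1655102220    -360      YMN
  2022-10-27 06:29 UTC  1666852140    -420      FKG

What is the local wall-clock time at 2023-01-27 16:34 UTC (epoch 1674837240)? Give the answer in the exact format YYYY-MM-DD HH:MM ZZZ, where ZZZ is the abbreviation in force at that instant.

2023-01-27 09:34 FKG

Query: 2023-01-27 16:34 UTC
Rule 2/2 (FKG, -07:00): 2022-10-27 06:29 UTC ≤ query < +∞
16·60 + 34 - 420 = 574 min
574 = 0·1440 + 574; 574 = 9·60 + 34 → 09:34, same day
→ 2023-01-27 09:34 FKG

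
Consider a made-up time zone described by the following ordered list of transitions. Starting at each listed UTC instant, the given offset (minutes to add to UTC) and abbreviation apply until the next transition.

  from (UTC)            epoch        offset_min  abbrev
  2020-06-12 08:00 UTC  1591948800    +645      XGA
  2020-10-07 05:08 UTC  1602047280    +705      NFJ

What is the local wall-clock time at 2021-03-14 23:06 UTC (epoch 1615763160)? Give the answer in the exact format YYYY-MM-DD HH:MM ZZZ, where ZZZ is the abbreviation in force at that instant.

2021-03-15 10:51 NFJ

Query: 2021-03-14 23:06 UTC
Rule 2/2 (NFJ, +11:45): 2020-10-07 05:08 UTC ≤ query < +∞
23·60 + 6 + 705 = 2091 min
2091 = 1·1440 + 651; 651 = 10·60 + 51 → 10:51, 2021-03-14 + 1 day = 2021-03-15
→ 2021-03-15 10:51 NFJ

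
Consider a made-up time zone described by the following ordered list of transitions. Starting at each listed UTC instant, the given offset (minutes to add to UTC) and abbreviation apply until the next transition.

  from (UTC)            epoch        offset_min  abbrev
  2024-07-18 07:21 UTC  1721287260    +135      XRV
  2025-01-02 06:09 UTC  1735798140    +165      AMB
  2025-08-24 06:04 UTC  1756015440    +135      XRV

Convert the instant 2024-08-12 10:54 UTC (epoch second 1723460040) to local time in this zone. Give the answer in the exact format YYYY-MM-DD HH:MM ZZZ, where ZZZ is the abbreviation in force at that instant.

2024-08-12 13:09 XRV

Query: 2024-08-12 10:54 UTC
Rule 1/3 (XRV, +02:15): 2024-07-18 07:21 UTC ≤ query < 2025-01-02 06:09 UTC
10·60 + 54 + 135 = 789 min
789 = 0·1440 + 789; 789 = 13·60 + 9 → 13:09, same day
→ 2024-08-12 13:09 XRV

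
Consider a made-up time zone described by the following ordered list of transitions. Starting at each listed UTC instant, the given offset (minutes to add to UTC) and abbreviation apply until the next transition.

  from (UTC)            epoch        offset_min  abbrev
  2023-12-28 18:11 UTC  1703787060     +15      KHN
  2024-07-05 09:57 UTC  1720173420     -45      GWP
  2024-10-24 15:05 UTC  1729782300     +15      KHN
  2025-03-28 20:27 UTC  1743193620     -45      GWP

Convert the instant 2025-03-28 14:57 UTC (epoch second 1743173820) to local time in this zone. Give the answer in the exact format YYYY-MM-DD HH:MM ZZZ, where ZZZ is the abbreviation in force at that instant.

2025-03-28 15:12 KHN

Query: 2025-03-28 14:57 UTC
Rule 3/4 (KHN, +00:15): 2024-10-24 15:05 UTC ≤ query < 2025-03-28 20:27 UTC
14·60 + 57 + 15 = 912 min
912 = 0·1440 + 912; 912 = 15·60 + 12 → 15:12, same day
→ 2025-03-28 15:12 KHN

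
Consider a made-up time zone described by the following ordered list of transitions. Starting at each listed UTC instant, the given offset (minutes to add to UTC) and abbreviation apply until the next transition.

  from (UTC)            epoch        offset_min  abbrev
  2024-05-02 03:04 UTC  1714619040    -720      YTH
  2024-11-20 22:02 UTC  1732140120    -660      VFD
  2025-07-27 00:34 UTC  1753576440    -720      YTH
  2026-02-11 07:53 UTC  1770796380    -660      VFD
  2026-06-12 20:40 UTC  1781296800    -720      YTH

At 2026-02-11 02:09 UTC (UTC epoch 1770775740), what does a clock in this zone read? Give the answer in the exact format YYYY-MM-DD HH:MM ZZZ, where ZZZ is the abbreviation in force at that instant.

Query: 2026-02-11 02:09 UTC
Rule 3/5 (YTH, -12:00): 2025-07-27 00:34 UTC ≤ query < 2026-02-11 07:53 UTC
2·60 + 9 - 720 = -591 min
-591 = -1·1440 + 849; 849 = 14·60 + 9 → 14:09, 2026-02-11 - 1 day = 2026-02-10
→ 2026-02-10 14:09 YTH

2026-02-10 14:09 YTH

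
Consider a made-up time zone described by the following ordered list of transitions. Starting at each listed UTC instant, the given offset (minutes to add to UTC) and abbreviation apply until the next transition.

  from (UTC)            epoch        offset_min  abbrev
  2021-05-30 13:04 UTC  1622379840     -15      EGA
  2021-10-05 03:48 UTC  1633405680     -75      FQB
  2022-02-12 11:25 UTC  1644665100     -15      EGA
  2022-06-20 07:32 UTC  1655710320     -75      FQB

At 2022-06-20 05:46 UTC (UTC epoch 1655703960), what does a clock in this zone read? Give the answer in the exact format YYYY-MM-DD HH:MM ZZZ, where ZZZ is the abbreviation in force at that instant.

Query: 2022-06-20 05:46 UTC
Rule 3/4 (EGA, -00:15): 2022-02-12 11:25 UTC ≤ query < 2022-06-20 07:32 UTC
5·60 + 46 - 15 = 331 min
331 = 0·1440 + 331; 331 = 5·60 + 31 → 05:31, same day
→ 2022-06-20 05:31 EGA

2022-06-20 05:31 EGA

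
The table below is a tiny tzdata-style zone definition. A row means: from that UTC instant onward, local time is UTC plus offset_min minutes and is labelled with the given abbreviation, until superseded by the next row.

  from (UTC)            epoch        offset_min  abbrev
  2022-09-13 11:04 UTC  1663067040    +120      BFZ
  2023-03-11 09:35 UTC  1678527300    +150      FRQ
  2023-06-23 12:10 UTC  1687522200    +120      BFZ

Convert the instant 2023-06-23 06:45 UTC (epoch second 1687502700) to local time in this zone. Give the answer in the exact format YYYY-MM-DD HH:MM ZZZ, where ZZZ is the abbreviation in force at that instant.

Query: 2023-06-23 06:45 UTC
Rule 2/3 (FRQ, +02:30): 2023-03-11 09:35 UTC ≤ query < 2023-06-23 12:10 UTC
6·60 + 45 + 150 = 555 min
555 = 0·1440 + 555; 555 = 9·60 + 15 → 09:15, same day
→ 2023-06-23 09:15 FRQ

2023-06-23 09:15 FRQ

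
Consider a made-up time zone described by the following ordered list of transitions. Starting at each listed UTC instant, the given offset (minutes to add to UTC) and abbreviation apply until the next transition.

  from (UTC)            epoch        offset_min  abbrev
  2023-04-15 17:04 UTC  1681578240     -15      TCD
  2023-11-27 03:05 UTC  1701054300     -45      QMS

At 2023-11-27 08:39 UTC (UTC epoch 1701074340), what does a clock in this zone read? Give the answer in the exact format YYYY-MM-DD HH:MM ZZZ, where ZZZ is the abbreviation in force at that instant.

Query: 2023-11-27 08:39 UTC
Rule 2/2 (QMS, -00:45): 2023-11-27 03:05 UTC ≤ query < +∞
8·60 + 39 - 45 = 474 min
474 = 0·1440 + 474; 474 = 7·60 + 54 → 07:54, same day
→ 2023-11-27 07:54 QMS

2023-11-27 07:54 QMS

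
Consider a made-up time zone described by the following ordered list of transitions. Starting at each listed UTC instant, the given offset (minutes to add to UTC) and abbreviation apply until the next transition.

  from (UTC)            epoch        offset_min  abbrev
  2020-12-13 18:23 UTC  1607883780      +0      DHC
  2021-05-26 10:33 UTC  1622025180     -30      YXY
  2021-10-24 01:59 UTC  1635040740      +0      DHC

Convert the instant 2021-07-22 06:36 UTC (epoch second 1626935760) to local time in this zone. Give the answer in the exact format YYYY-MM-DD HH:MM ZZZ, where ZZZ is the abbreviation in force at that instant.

2021-07-22 06:06 YXY

Query: 2021-07-22 06:36 UTC
Rule 2/3 (YXY, -00:30): 2021-05-26 10:33 UTC ≤ query < 2021-10-24 01:59 UTC
6·60 + 36 - 30 = 366 min
366 = 0·1440 + 366; 366 = 6·60 + 6 → 06:06, same day
→ 2021-07-22 06:06 YXY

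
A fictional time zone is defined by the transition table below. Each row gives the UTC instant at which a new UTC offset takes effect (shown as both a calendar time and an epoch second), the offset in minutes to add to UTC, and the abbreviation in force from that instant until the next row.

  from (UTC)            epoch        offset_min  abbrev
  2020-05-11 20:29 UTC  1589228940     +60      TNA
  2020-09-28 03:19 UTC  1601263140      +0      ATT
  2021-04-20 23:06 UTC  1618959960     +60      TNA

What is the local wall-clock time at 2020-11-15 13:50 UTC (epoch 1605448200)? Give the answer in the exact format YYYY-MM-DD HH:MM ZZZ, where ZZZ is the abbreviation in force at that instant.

2020-11-15 13:50 ATT

Query: 2020-11-15 13:50 UTC
Rule 2/3 (ATT, +00:00): 2020-09-28 03:19 UTC ≤ query < 2021-04-20 23:06 UTC
13·60 + 50 + 0 = 830 min
830 = 0·1440 + 830; 830 = 13·60 + 50 → 13:50, same day
→ 2020-11-15 13:50 ATT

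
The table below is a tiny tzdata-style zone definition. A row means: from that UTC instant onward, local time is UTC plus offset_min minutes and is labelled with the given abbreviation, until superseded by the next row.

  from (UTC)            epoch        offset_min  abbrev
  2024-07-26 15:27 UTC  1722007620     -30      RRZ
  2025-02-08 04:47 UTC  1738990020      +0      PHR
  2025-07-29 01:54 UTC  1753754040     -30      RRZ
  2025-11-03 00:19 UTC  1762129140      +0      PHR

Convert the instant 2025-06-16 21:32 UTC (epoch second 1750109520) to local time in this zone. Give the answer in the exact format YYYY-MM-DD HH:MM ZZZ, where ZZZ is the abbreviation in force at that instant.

Query: 2025-06-16 21:32 UTC
Rule 2/4 (PHR, +00:00): 2025-02-08 04:47 UTC ≤ query < 2025-07-29 01:54 UTC
21·60 + 32 + 0 = 1292 min
1292 = 0·1440 + 1292; 1292 = 21·60 + 32 → 21:32, same day
→ 2025-06-16 21:32 PHR

2025-06-16 21:32 PHR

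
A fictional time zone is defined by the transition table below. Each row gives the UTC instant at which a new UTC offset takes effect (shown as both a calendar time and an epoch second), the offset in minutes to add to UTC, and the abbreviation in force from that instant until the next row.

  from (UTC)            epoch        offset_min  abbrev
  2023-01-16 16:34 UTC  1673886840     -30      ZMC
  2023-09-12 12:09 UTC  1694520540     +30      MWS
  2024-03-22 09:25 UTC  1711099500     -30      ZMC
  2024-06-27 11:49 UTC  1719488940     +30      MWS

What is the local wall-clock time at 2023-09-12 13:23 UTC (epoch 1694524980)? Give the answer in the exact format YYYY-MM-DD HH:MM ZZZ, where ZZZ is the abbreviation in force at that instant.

2023-09-12 13:53 MWS

Query: 2023-09-12 13:23 UTC
Rule 2/4 (MWS, +00:30): 2023-09-12 12:09 UTC ≤ query < 2024-03-22 09:25 UTC
13·60 + 23 + 30 = 833 min
833 = 0·1440 + 833; 833 = 13·60 + 53 → 13:53, same day
→ 2023-09-12 13:53 MWS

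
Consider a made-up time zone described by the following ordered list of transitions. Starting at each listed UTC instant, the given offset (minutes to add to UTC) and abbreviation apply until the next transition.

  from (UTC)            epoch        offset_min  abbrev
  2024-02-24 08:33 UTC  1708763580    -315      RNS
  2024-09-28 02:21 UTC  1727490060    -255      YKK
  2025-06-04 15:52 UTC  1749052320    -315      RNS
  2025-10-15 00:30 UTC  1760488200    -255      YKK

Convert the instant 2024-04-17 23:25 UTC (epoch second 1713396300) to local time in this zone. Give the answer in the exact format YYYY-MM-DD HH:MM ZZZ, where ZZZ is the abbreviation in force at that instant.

Query: 2024-04-17 23:25 UTC
Rule 1/4 (RNS, -05:15): 2024-02-24 08:33 UTC ≤ query < 2024-09-28 02:21 UTC
23·60 + 25 - 315 = 1090 min
1090 = 0·1440 + 1090; 1090 = 18·60 + 10 → 18:10, same day
→ 2024-04-17 18:10 RNS

2024-04-17 18:10 RNS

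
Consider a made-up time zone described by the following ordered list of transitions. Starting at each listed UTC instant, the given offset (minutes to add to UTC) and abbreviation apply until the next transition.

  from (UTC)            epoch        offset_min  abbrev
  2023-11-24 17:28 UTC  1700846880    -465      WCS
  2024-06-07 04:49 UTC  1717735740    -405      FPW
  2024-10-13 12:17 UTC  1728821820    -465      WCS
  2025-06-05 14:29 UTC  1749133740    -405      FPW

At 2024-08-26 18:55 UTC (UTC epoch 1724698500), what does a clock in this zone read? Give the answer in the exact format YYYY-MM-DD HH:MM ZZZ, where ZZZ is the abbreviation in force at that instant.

Query: 2024-08-26 18:55 UTC
Rule 2/4 (FPW, -06:45): 2024-06-07 04:49 UTC ≤ query < 2024-10-13 12:17 UTC
18·60 + 55 - 405 = 730 min
730 = 0·1440 + 730; 730 = 12·60 + 10 → 12:10, same day
→ 2024-08-26 12:10 FPW

2024-08-26 12:10 FPW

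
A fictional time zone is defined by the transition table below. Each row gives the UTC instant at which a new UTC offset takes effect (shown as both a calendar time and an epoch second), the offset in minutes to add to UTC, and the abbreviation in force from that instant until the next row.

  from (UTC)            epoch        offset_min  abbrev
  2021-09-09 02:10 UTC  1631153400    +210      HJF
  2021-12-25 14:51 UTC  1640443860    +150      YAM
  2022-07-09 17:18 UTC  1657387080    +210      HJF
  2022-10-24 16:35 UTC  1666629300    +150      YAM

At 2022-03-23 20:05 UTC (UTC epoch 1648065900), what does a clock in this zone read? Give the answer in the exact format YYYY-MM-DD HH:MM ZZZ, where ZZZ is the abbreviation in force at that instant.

Query: 2022-03-23 20:05 UTC
Rule 2/4 (YAM, +02:30): 2021-12-25 14:51 UTC ≤ query < 2022-07-09 17:18 UTC
20·60 + 5 + 150 = 1355 min
1355 = 0·1440 + 1355; 1355 = 22·60 + 35 → 22:35, same day
→ 2022-03-23 22:35 YAM

2022-03-23 22:35 YAM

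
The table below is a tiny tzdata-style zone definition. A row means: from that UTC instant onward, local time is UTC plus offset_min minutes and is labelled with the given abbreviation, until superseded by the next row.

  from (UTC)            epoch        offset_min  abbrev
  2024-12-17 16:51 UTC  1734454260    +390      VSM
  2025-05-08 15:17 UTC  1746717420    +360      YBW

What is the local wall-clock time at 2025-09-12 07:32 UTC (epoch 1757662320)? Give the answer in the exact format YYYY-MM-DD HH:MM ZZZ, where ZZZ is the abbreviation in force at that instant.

2025-09-12 13:32 YBW

Query: 2025-09-12 07:32 UTC
Rule 2/2 (YBW, +06:00): 2025-05-08 15:17 UTC ≤ query < +∞
7·60 + 32 + 360 = 812 min
812 = 0·1440 + 812; 812 = 13·60 + 32 → 13:32, same day
→ 2025-09-12 13:32 YBW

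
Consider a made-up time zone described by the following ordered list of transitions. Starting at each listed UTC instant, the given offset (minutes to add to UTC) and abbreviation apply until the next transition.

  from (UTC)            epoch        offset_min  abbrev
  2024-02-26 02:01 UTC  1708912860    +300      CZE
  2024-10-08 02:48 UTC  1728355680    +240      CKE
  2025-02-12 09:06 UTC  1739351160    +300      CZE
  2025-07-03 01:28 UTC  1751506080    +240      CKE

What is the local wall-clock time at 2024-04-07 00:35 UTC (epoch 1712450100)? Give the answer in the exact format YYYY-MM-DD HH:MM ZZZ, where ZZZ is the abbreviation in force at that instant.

2024-04-07 05:35 CZE

Query: 2024-04-07 00:35 UTC
Rule 1/4 (CZE, +05:00): 2024-02-26 02:01 UTC ≤ query < 2024-10-08 02:48 UTC
0·60 + 35 + 300 = 335 min
335 = 0·1440 + 335; 335 = 5·60 + 35 → 05:35, same day
→ 2024-04-07 05:35 CZE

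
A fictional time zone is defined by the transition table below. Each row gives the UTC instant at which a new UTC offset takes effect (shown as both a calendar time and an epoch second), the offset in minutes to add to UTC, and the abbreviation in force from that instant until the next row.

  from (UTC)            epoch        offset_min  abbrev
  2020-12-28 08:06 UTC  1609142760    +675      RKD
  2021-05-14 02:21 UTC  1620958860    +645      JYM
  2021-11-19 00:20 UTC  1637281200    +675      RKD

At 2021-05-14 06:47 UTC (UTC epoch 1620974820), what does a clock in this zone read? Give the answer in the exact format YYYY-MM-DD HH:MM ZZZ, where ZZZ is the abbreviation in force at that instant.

Query: 2021-05-14 06:47 UTC
Rule 2/3 (JYM, +10:45): 2021-05-14 02:21 UTC ≤ query < 2021-11-19 00:20 UTC
6·60 + 47 + 645 = 1052 min
1052 = 0·1440 + 1052; 1052 = 17·60 + 32 → 17:32, same day
→ 2021-05-14 17:32 JYM

2021-05-14 17:32 JYM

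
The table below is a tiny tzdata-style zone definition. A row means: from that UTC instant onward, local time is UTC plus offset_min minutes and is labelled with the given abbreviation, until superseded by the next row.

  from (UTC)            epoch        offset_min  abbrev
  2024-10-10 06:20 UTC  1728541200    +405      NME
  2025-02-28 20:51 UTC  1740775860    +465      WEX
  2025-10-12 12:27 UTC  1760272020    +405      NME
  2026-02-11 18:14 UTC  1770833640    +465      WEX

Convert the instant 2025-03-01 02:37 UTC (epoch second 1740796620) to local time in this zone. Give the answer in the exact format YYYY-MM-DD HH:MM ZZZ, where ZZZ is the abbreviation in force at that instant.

2025-03-01 10:22 WEX

Query: 2025-03-01 02:37 UTC
Rule 2/4 (WEX, +07:45): 2025-02-28 20:51 UTC ≤ query < 2025-10-12 12:27 UTC
2·60 + 37 + 465 = 622 min
622 = 0·1440 + 622; 622 = 10·60 + 22 → 10:22, same day
→ 2025-03-01 10:22 WEX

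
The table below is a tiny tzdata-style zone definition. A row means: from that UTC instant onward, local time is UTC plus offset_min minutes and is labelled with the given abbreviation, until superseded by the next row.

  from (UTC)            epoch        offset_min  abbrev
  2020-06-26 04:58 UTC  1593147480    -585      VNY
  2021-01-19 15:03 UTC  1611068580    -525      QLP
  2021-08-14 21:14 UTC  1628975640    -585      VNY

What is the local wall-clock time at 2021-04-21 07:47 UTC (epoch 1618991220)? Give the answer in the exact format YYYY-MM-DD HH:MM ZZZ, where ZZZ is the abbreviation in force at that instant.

Query: 2021-04-21 07:47 UTC
Rule 2/3 (QLP, -08:45): 2021-01-19 15:03 UTC ≤ query < 2021-08-14 21:14 UTC
7·60 + 47 - 525 = -58 min
-58 = -1·1440 + 1382; 1382 = 23·60 + 2 → 23:02, 2021-04-21 - 1 day = 2021-04-20
→ 2021-04-20 23:02 QLP

2021-04-20 23:02 QLP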